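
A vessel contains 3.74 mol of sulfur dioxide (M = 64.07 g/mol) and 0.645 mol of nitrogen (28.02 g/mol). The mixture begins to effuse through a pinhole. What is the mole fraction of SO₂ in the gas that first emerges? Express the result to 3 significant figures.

Each component's effusion rate ∝ (its partial pressure)·(1/√M) ∝ n_i/√M_i.
Mole fraction of SO₂ in the effusate = (n_SO₂/√M_SO₂) / (n_SO₂/√M_SO₂ + n_N₂/√M_N₂)
= (3.74/√64.07) / (3.74/√64.07 + 0.645/√28.02) = 0.4672/(0.4672 + 0.1219) = 0.793.

0.793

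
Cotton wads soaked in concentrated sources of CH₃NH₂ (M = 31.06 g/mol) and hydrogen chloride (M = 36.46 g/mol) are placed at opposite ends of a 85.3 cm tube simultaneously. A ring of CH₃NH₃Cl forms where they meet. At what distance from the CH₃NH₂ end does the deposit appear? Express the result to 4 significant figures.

The fronts meet when d_CH₃NH₂ + d_HCl = L with d_CH₃NH₂/d_HCl = √(M_HCl/M_CH₃NH₂) (Graham's law). Here √(M_HCl/M_CH₃NH₂) = √(36.46/31.06) = 1.083.
With d_CH₃NH₂ + d_HCl = 85.3 cm, d_HCl = 85.3/(1 + 1.083) = 40.94 cm.
d_CH₃NH₂ = 85.3 − 40.94 = 44.36 cm.

44.36 cm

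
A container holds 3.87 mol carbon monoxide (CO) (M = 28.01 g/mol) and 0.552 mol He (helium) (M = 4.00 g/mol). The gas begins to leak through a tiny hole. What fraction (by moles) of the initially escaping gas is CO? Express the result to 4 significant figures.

Rate_i ∝ x_i/√M_i (Graham's law weighted by mole fraction), so the effusate composition follows n_i/√M_i.
Mole fraction of CO in the effusate = (n_CO/√M_CO) / (n_CO/√M_CO + n_He/√M_He)
= (3.87/√28.01) / (3.87/√28.01 + 0.552/√4.00) = 0.7312/(0.7312 + 0.2760) = 0.7260.

0.7260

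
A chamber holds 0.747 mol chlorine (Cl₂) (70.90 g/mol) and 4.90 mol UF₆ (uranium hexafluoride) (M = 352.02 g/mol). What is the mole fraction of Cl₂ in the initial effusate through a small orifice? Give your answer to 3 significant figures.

0.254

Effusion rate of each component ∝ n_i/√M_i (partial pressure × 1/√M).
x_Cl₂(eff) = (n_Cl₂/√M_Cl₂) / (n_Cl₂/√M_Cl₂ + n_UF₆/√M_UF₆)
= (0.747/√70.90) / (0.747/√70.90 + 4.90/√352.02) = 0.08872/(0.08872 + 0.2612) = 0.254.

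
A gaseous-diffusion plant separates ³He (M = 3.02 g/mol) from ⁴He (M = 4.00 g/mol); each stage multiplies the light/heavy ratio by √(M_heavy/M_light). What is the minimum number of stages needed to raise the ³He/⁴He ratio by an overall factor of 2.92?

8

Per stage α = (4.00/3.02)^(1/2) = 1.32450^0.5, giving ln α = 0.1405.
Need α^N ≥ 2.92 ⇒ N ≥ ln(2.92) / ln α = 1.072 / 0.1405 = 7.63.
So at least 8 stages are needed.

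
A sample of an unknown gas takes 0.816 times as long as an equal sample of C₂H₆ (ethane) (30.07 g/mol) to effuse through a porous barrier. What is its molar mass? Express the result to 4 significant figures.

Since effusion rate ∝ 1/√M, t_X/t_C₂H₆ = √(M_X/M_C₂H₆).
0.816 = √(M_X/30.07)
M_X = 30.07 × 0.816² = 30.07 × 0.6659 = 20.02 g/mol

20.02 g/mol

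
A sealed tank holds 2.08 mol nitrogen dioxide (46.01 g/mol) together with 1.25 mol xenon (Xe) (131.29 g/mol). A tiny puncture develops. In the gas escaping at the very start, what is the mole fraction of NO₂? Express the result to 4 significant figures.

0.7376

The effusion rate of species i is ∝ p_i/√M_i ∝ n_i/√M_i.
Mole fraction of NO₂ in the effusate = (n_NO₂/√M_NO₂) / (n_NO₂/√M_NO₂ + n_Xe/√M_Xe)
= (2.08/√46.01) / (2.08/√46.01 + 1.25/√131.29) = 0.3066/(0.3066 + 0.1091) = 0.7376.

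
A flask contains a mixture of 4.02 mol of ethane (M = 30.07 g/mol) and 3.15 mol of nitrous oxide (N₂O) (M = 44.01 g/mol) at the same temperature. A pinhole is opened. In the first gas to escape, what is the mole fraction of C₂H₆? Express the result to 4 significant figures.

0.6069

Effusion rate of each component ∝ n_i/√M_i (partial pressure × 1/√M).
So x_C₂H₆ in the escaping gas = (n_C₂H₆/√M_C₂H₆) / Σ(n_i/√M_i)
= (4.02/√30.07) / (4.02/√30.07 + 3.15/√44.01) = 0.7331/(0.7331 + 0.4748) = 0.6069.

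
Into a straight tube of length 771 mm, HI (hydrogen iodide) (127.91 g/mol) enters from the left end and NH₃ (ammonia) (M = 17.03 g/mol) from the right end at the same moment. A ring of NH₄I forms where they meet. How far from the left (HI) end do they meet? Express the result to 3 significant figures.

206 mm

In equal time, each gas travels a distance ∝ its rate ∝ 1/√M, so d_HI/d_NH₃ = √(M_NH₃/M_HI) = √(17.03/127.91) = 0.3649.
With d_HI + d_NH₃ = 771 mm, d_NH₃ = 771/(1 + 0.3649) = 564.9 mm.
d_HI = 771 − 564.9 = 206 mm.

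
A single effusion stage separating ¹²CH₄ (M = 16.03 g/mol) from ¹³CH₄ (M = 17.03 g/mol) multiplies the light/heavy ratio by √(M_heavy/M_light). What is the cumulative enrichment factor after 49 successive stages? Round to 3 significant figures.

4.40

The single-stage factor is √(M_heavy/M_light), so 49 stages give [√(17.03/16.03)]^49 = (17.03/16.03)^(49/2).
= 1.06238^(49/2) = 4.40.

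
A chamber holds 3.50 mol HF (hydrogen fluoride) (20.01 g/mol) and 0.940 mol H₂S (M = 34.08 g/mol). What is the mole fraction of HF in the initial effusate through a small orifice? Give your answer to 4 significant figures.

The effusion rate of species i is ∝ p_i/√M_i ∝ n_i/√M_i.
x_HF(eff) = (n_HF/√M_HF) / (n_HF/√M_HF + n_H₂S/√M_H₂S)
= (3.50/√20.01) / (3.50/√20.01 + 0.940/√34.08) = 0.7824/(0.7824 + 0.1610) = 0.8293.

0.8293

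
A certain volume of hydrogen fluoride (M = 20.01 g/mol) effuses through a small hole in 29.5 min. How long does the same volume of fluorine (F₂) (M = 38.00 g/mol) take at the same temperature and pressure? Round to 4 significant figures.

Since effusion rate ∝ 1/√M, t_F₂/t_HF = √(M_F₂/M_HF) = √(38.00/20.01) = √1.899 = 1.378.
So the time for F₂ is 29.5 × 1.378 = 40.65 min.

40.65 min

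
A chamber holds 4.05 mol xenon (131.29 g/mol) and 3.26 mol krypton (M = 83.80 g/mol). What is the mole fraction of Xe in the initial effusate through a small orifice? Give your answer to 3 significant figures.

Rate_i ∝ x_i/√M_i (Graham's law weighted by mole fraction), so the effusate composition follows n_i/√M_i.
x_Xe(eff) = (n_Xe/√M_Xe) / (n_Xe/√M_Xe + n_Kr/√M_Kr)
= (4.05/√131.29) / (4.05/√131.29 + 3.26/√83.80) = 0.3535/(0.3535 + 0.3561) = 0.498.

0.498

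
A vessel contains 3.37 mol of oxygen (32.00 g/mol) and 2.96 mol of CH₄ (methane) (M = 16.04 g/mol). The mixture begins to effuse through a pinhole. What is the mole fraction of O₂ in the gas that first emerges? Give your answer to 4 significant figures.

0.4463

Each component's effusion rate ∝ (its partial pressure)·(1/√M) ∝ n_i/√M_i.
x_O₂(eff) = (n_O₂/√M_O₂) / (n_O₂/√M_O₂ + n_CH₄/√M_CH₄)
= (3.37/√32.00) / (3.37/√32.00 + 2.96/√16.04) = 0.5957/(0.5957 + 0.7391) = 0.4463.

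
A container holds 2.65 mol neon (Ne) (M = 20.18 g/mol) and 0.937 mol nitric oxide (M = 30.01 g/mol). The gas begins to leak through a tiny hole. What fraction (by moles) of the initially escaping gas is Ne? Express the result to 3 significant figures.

0.775

The effusion rate of species i is ∝ p_i/√M_i ∝ n_i/√M_i.
So x_Ne in the escaping gas = (n_Ne/√M_Ne) / Σ(n_i/√M_i)
= (2.65/√20.18) / (2.65/√20.18 + 0.937/√30.01) = 0.5899/(0.5899 + 0.1710) = 0.775.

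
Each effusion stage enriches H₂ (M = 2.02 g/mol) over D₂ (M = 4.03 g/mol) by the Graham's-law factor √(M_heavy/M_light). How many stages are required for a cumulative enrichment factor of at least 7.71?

6

Single-stage factor α = √(4.03/2.02), so ln α = ½ ln(1.99505) = 0.3453.
Need α^N ≥ 7.71 ⇒ N ≥ ln(7.71) / ln α = 2.043 / 0.3453 = 5.91.
So at least 6 stages are needed.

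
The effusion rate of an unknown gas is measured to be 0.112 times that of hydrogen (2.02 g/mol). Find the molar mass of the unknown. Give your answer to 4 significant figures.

Using Graham's law: rate_X/rate_H₂ = √(M_H₂/M_X).
0.112 = √(2.02/M_X)
M_X = 2.02 / 0.112² = 2.02 / 0.01254 = 161.0 g/mol

161.0 g/mol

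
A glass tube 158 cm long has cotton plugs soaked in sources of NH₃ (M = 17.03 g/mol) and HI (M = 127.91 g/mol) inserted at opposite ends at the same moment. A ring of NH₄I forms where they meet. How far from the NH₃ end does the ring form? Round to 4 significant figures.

The fronts meet when d_NH₃ + d_HI = L with d_NH₃/d_HI = √(M_HI/M_NH₃) (Graham's law). Here √(M_HI/M_NH₃) = √(127.91/17.03) = 2.741.
With d_NH₃ + d_HI = 158 cm, d_HI = 158/(1 + 2.741) = 42.24 cm.
d_NH₃ = 158 − 42.24 = 115.8 cm.

115.8 cm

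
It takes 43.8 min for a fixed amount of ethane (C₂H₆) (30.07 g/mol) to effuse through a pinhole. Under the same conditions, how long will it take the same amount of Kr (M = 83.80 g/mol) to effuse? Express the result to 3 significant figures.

73.1 min

Since effusion rate ∝ 1/√M, t_Kr/t_C₂H₆ = √(M_Kr/M_C₂H₆) = √(83.80/30.07) = √2.787 = 1.669.
So the time for Kr is 43.8 × 1.669 = 73.1 min.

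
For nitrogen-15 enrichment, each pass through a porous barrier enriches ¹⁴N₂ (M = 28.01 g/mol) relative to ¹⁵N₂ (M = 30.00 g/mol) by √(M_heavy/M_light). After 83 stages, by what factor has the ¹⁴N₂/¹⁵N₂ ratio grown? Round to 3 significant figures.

17.3

After 83 stages the ratio has grown by (√(30.00/28.01))^83 = (30.00/28.01)^(83/2).
= 1.07105^(83/2) = 17.3.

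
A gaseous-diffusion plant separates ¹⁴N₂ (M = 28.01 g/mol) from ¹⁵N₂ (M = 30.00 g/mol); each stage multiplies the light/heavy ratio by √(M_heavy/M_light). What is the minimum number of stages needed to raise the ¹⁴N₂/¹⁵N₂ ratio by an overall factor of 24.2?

With α = √(30.00/28.01) per stage, ln α = ½ ln(1.07105) = 0.03432.
Need α^N ≥ 24.2 ⇒ N ≥ ln(24.2) / ln α = 3.186 / 0.03432 = 92.85.
Rounding up, N = 93 stages.

93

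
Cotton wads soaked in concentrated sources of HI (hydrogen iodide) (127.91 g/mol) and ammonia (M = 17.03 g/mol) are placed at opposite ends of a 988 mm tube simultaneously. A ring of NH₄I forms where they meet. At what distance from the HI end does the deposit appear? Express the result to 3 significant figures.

264 mm

In equal time, each gas travels a distance ∝ its rate ∝ 1/√M, so d_HI/d_NH₃ = √(M_NH₃/M_HI) = √(17.03/127.91) = 0.3649.
With d_HI + d_NH₃ = 988 mm, d_NH₃ = 988/(1 + 0.3649) = 723.9 mm.
d_HI = 988 − 723.9 = 264 mm.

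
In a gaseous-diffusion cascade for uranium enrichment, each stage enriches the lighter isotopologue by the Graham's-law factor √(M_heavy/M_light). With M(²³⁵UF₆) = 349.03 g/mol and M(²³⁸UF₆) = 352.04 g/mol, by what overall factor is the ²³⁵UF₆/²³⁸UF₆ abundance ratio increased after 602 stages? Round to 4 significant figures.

After 602 stages the ratio has grown by (√(352.04/349.03))^602 = (352.04/349.03)^(602/2).
= 1.00862^301 = 13.26.

13.26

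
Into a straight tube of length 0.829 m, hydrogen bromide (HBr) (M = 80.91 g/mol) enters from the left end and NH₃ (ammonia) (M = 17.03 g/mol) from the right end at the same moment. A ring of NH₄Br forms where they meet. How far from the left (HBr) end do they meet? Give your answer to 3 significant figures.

0.261 m

The fronts meet when d_HBr + d_NH₃ = L with d_HBr/d_NH₃ = √(M_NH₃/M_HBr) (Graham's law). Here √(M_NH₃/M_HBr) = √(17.03/80.91) = 0.4588.
With d_HBr + d_NH₃ = 0.829 m, d_NH₃ = 0.829/(1 + 0.4588) = 0.5683 m.
d_HBr = 0.829 − 0.5683 = 0.261 m.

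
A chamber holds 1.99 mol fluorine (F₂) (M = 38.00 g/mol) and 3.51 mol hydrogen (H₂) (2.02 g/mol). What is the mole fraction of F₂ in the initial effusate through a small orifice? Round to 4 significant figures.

Effusion rate of each component ∝ n_i/√M_i (partial pressure × 1/√M).
So x_F₂ in the escaping gas = (n_F₂/√M_F₂) / Σ(n_i/√M_i)
= (1.99/√38.00) / (1.99/√38.00 + 3.51/√2.02) = 0.3228/(0.3228 + 2.470) = 0.1156.

0.1156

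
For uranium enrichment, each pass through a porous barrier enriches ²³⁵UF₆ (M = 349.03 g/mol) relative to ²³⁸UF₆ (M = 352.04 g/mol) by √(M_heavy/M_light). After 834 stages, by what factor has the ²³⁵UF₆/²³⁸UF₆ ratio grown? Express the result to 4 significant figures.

35.90

Overall factor = α^834 with α = √(352.04/349.03), i.e. (352.04/349.03)^(834/2).
= 1.00862^417 = 35.90.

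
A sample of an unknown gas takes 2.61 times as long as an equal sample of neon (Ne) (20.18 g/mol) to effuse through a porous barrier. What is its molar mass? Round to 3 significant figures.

Graham's law gives t_X/t_Ne = √(M_X/M_Ne).
2.61 = √(M_X/20.18)
M_X = 20.18 × 2.61² = 20.18 × 6.812 = 137 g/mol

137 g/mol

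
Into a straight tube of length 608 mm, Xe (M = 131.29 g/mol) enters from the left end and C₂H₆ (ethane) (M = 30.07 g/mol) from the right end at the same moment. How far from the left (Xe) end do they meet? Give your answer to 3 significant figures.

In equal time, each gas travels a distance ∝ its rate ∝ 1/√M, so d_Xe/d_C₂H₆ = √(M_C₂H₆/M_Xe) = √(30.07/131.29) = 0.4786.
With d_Xe + d_C₂H₆ = 608 mm, d_C₂H₆ = 608/(1 + 0.4786) = 411.2 mm.
d_Xe = 608 − 411.2 = 197 mm.

197 mm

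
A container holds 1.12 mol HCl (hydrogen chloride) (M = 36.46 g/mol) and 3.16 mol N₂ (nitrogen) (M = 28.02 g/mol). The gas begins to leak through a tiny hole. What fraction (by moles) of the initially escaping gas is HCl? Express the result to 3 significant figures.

Rate_i ∝ x_i/√M_i (Graham's law weighted by mole fraction), so the effusate composition follows n_i/√M_i.
Mole fraction of HCl in the effusate = (n_HCl/√M_HCl) / (n_HCl/√M_HCl + n_N₂/√M_N₂)
= (1.12/√36.46) / (1.12/√36.46 + 3.16/√28.02) = 0.1855/(0.1855 + 0.5970) = 0.237.

0.237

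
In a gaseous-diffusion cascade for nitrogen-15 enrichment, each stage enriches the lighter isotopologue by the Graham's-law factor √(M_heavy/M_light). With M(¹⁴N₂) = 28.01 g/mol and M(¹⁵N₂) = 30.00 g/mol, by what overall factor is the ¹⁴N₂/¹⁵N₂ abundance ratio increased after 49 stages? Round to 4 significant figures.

After 49 stages the ratio has grown by (√(30.00/28.01))^49 = (30.00/28.01)^(49/2).
= 1.07105^(49/2) = 5.374.

5.374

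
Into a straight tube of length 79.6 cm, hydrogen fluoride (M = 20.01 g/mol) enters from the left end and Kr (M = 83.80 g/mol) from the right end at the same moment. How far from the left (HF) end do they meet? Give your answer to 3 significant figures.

Graham's law gives d_HF/d_Kr = rate_HF/rate_Kr = √(M_Kr/M_HF) = √(83.80/20.01) = 2.046.
With d_HF + d_Kr = 79.6 cm, d_Kr = 79.6/(1 + 2.046) = 26.13 cm.
d_HF = 79.6 − 26.13 = 53.5 cm.

53.5 cm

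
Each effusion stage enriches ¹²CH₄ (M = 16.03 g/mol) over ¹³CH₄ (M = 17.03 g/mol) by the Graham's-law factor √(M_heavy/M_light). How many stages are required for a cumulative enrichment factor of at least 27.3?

110

Per stage α = (17.03/16.03)^(1/2) = 1.06238^0.5, giving ln α = 0.03026.
Need α^N ≥ 27.3 ⇒ N ≥ ln(27.3) / ln α = 3.307 / 0.03026 = 109.29.
Rounding up, N = 110 stages.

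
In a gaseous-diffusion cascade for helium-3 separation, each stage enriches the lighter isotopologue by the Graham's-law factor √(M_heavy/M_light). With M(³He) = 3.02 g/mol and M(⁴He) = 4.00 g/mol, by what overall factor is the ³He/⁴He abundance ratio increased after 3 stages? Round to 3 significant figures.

Overall factor = α^3 with α = √(4.00/3.02), i.e. (4.00/3.02)^(3/2).
= 1.32450^(3/2) = 1.52.

1.52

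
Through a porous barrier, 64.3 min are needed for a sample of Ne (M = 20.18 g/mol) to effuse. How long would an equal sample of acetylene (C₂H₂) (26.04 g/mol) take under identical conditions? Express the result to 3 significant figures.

73.0 min

Using Graham's law: t_C₂H₂/t_Ne = √(M_C₂H₂/M_Ne) = √(26.04/20.18) = √1.290 = 1.136.
So the time for C₂H₂ is 64.3 × 1.136 = 73.0 min.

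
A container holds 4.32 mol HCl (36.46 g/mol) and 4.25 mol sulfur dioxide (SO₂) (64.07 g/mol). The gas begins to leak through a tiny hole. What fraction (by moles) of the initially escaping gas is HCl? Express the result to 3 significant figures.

0.574

Each component's effusion rate ∝ (its partial pressure)·(1/√M) ∝ n_i/√M_i.
x_HCl(eff) = (n_HCl/√M_HCl) / (n_HCl/√M_HCl + n_SO₂/√M_SO₂)
= (4.32/√36.46) / (4.32/√36.46 + 4.25/√64.07) = 0.7154/(0.7154 + 0.5310) = 0.574.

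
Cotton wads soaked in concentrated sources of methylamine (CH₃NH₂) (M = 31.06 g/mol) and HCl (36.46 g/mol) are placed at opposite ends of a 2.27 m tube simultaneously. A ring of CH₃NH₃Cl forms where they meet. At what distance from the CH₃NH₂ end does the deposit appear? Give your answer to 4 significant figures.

The fronts meet when d_CH₃NH₂ + d_HCl = L with d_CH₃NH₂/d_HCl = √(M_HCl/M_CH₃NH₂) (Graham's law). Here √(M_HCl/M_CH₃NH₂) = √(36.46/31.06) = 1.083.
With d_CH₃NH₂ + d_HCl = 2.27 m, d_HCl = 2.27/(1 + 1.083) = 1.090 m.
d_CH₃NH₂ = 2.27 − 1.090 = 1.180 m.

1.180 m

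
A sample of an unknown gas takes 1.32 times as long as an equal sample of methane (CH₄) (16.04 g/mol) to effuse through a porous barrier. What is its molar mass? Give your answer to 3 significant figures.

27.9 g/mol

Using Graham's law: t_X/t_CH₄ = √(M_X/M_CH₄).
1.32 = √(M_X/16.04)
M_X = 16.04 × 1.32² = 16.04 × 1.742 = 27.9 g/mol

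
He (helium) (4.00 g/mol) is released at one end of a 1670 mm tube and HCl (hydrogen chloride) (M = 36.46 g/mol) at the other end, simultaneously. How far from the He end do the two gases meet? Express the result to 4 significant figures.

Distances travelled in equal time are proportional to diffusion rates, so d_He/d_HCl = √(M_HCl/M_He) = √(36.46/4.00) = 3.019.
With d_He + d_HCl = 1670 mm, d_HCl = 1670/(1 + 3.019) = 415.5 mm.
d_He = 1670 − 415.5 = 1254 mm.

1254 mm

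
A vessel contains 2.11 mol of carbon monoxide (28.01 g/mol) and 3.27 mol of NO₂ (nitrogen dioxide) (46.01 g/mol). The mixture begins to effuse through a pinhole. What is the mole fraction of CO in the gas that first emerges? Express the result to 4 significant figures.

The effusion rate of species i is ∝ p_i/√M_i ∝ n_i/√M_i.
x_CO(eff) = (n_CO/√M_CO) / (n_CO/√M_CO + n_NO₂/√M_NO₂)
= (2.11/√28.01) / (2.11/√28.01 + 3.27/√46.01) = 0.3987/(0.3987 + 0.4821) = 0.4527.

0.4527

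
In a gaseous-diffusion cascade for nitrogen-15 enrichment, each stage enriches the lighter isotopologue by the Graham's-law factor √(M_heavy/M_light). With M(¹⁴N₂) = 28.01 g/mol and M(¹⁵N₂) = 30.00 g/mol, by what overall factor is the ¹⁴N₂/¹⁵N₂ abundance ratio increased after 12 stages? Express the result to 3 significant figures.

1.51

Overall factor = α^12 with α = √(30.00/28.01), i.e. (30.00/28.01)^(12/2).
= 1.07105^6 = 1.51.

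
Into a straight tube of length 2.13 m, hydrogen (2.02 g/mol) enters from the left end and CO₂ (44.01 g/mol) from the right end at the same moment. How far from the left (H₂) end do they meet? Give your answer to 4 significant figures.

1.754 m

The fronts meet when d_H₂ + d_CO₂ = L with d_H₂/d_CO₂ = √(M_CO₂/M_H₂) (Graham's law). Here √(M_CO₂/M_H₂) = √(44.01/2.02) = 4.668.
With d_H₂ + d_CO₂ = 2.13 m, d_CO₂ = 2.13/(1 + 4.668) = 0.3758 m.
d_H₂ = 2.13 − 0.3758 = 1.754 m.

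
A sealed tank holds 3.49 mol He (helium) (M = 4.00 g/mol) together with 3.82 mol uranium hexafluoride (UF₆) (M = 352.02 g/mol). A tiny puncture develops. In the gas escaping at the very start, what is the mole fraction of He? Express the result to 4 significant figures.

0.8955

Each component's effusion rate ∝ (its partial pressure)·(1/√M) ∝ n_i/√M_i.
Mole fraction of He in the effusate = (n_He/√M_He) / (n_He/√M_He + n_UF₆/√M_UF₆)
= (3.49/√4.00) / (3.49/√4.00 + 3.82/√352.02) = 1.745/(1.745 + 0.2036) = 0.8955.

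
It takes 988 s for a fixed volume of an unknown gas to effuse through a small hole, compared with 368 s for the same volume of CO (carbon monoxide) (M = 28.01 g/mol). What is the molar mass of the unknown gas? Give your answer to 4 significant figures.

Using Graham's law: t_X/t_CO = √(M_X/M_CO).
988/368 = 2.685 = √(M_X/28.01)
M_X = 28.01 × 2.685² = 28.01 × 7.208 = 201.9 g/mol

201.9 g/mol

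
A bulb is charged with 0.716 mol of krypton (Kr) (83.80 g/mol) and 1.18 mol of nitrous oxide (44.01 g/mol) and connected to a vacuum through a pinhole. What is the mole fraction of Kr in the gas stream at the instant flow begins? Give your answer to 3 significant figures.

0.305

The effusion rate of species i is ∝ p_i/√M_i ∝ n_i/√M_i.
x_Kr(eff) = (n_Kr/√M_Kr) / (n_Kr/√M_Kr + n_N₂O/√M_N₂O)
= (0.716/√83.80) / (0.716/√83.80 + 1.18/√44.01) = 0.07822/(0.07822 + 0.1779) = 0.305.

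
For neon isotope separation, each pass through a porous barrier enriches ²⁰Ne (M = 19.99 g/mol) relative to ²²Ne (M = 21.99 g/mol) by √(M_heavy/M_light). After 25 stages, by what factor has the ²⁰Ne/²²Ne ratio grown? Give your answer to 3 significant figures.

3.29

Overall factor = α^25 with α = √(21.99/19.99), i.e. (21.99/19.99)^(25/2).
= 1.10005^(25/2) = 3.29.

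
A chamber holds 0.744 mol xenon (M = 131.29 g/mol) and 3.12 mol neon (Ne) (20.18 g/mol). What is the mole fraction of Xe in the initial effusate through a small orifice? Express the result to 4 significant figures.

0.08550

Each component's effusion rate ∝ (its partial pressure)·(1/√M) ∝ n_i/√M_i.
So x_Xe in the escaping gas = (n_Xe/√M_Xe) / Σ(n_i/√M_i)
= (0.744/√131.29) / (0.744/√131.29 + 3.12/√20.18) = 0.06493/(0.06493 + 0.6945) = 0.08550.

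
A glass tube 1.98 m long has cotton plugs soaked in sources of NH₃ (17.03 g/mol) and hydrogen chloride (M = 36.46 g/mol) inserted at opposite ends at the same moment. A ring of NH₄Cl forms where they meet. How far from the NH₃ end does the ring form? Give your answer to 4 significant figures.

1.176 m

The fronts meet when d_NH₃ + d_HCl = L with d_NH₃/d_HCl = √(M_HCl/M_NH₃) (Graham's law). Here √(M_HCl/M_NH₃) = √(36.46/17.03) = 1.463.
With d_NH₃ + d_HCl = 1.98 m, d_HCl = 1.98/(1 + 1.463) = 0.8038 m.
d_NH₃ = 1.98 − 0.8038 = 1.176 m.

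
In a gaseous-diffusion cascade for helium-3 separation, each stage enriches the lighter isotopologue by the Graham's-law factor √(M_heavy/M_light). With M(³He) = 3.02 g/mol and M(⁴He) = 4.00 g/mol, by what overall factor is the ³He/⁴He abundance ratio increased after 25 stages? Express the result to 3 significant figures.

33.5

The single-stage factor is √(M_heavy/M_light), so 25 stages give [√(4.00/3.02)]^25 = (4.00/3.02)^(25/2).
= 1.32450^(25/2) = 33.5.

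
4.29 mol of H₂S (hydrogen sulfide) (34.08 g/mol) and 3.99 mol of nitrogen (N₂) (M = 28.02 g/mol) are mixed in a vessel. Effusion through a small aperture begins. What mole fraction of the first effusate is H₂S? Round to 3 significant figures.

0.494

Effusion rate of each component ∝ n_i/√M_i (partial pressure × 1/√M).
Mole fraction of H₂S in the effusate = (n_H₂S/√M_H₂S) / (n_H₂S/√M_H₂S + n_N₂/√M_N₂)
= (4.29/√34.08) / (4.29/√34.08 + 3.99/√28.02) = 0.7349/(0.7349 + 0.7538) = 0.494.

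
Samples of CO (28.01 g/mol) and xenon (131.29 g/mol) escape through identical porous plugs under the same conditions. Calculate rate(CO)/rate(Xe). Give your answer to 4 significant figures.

Using Graham's law: rate_CO/rate_Xe = √(M_Xe/M_CO) = √(131.29/28.01) = √4.687 = 2.165.

2.165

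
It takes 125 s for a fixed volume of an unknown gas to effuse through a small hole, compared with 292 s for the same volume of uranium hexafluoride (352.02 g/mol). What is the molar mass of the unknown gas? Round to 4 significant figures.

64.51 g/mol

By Graham's law, t_X/t_UF₆ = √(M_X/M_UF₆).
125/292 = 0.4281 = √(M_X/352.02)
M_X = 352.02 × 0.4281² = 352.02 × 0.1833 = 64.51 g/mol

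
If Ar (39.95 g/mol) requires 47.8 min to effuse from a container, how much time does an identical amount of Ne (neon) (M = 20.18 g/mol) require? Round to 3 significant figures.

34.0 min

From Graham's law, t_Ne/t_Ar = √(M_Ne/M_Ar) = √(20.18/39.95) = √0.5051 = 0.7107.
So the time for Ne is 47.8 × 0.7107 = 34.0 min.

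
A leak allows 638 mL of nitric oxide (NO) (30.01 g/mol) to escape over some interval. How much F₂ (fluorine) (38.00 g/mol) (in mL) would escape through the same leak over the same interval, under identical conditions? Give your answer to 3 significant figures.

Since effusion rate ∝ 1/√M, rate_F₂/rate_NO = √(M_NO/M_F₂) = √(30.01/38.00) = √0.7897 = 0.8887.
So the volume for F₂ is 638 × 0.8887 = 567 mL.

567 mL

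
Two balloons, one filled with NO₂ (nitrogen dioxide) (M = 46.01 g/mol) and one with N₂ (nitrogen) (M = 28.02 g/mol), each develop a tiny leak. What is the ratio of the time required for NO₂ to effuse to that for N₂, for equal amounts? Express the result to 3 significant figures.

Using Graham's law: t_NO₂/t_N₂ = √(M_NO₂/M_N₂) = √(46.01/28.02) = √1.642 = 1.28.

1.28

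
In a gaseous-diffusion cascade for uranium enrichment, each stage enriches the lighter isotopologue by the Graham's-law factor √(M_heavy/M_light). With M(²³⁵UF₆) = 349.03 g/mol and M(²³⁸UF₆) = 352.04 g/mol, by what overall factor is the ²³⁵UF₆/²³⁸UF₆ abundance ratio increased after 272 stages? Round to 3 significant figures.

The single-stage factor is √(M_heavy/M_light), so 272 stages give [√(352.04/349.03)]^272 = (352.04/349.03)^(272/2).
= 1.00862^136 = 3.21.

3.21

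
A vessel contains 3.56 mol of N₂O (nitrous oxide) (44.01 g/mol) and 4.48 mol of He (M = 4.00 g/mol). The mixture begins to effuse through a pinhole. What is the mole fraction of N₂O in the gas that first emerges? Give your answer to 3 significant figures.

Each component's effusion rate ∝ (its partial pressure)·(1/√M) ∝ n_i/√M_i.
Mole fraction of N₂O in the effusate = (n_N₂O/√M_N₂O) / (n_N₂O/√M_N₂O + n_He/√M_He)
= (3.56/√44.01) / (3.56/√44.01 + 4.48/√4.00) = 0.5366/(0.5366 + 2.240) = 0.193.

0.193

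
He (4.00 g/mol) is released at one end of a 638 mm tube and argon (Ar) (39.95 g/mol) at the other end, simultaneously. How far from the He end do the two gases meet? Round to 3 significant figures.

The fronts meet when d_He + d_Ar = L with d_He/d_Ar = √(M_Ar/M_He) (Graham's law). Here √(M_Ar/M_He) = √(39.95/4.00) = 3.160.
With d_He + d_Ar = 638 mm, d_Ar = 638/(1 + 3.160) = 153.4 mm.
d_He = 638 − 153.4 = 485 mm.

485 mm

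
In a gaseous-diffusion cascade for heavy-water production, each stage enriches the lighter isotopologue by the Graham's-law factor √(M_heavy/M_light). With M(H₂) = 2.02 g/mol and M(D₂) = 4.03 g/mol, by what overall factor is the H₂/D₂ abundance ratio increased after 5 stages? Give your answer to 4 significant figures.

5.622

Overall factor = α^5 with α = √(4.03/2.02), i.e. (4.03/2.02)^(5/2).
= 1.99505^(5/2) = 5.622.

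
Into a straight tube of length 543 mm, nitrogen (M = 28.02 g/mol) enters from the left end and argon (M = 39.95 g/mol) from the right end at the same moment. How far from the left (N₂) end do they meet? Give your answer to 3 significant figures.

The fronts meet when d_N₂ + d_Ar = L with d_N₂/d_Ar = √(M_Ar/M_N₂) (Graham's law). Here √(M_Ar/M_N₂) = √(39.95/28.02) = 1.194.
With d_N₂ + d_Ar = 543 mm, d_Ar = 543/(1 + 1.194) = 247.5 mm.
d_N₂ = 543 − 247.5 = 296 mm.

296 mm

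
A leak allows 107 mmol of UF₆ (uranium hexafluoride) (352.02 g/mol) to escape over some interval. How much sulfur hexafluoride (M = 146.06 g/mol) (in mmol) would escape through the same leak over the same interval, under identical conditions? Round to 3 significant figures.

166 mmol

By Graham's law, rate_SF₆/rate_UF₆ = √(M_UF₆/M_SF₆) = √(352.02/146.06) = √2.410 = 1.552.
So the amount for SF₆ is 107 × 1.552 = 166 mmol.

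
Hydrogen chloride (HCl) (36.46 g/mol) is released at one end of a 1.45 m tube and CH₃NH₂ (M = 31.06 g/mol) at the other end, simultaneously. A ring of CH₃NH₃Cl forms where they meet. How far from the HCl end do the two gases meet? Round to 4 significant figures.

0.6960 m

Distances travelled in equal time are proportional to diffusion rates, so d_HCl/d_CH₃NH₂ = √(M_CH₃NH₂/M_HCl) = √(31.06/36.46) = 0.9230.
With d_HCl + d_CH₃NH₂ = 1.45 m, d_CH₃NH₂ = 1.45/(1 + 0.9230) = 0.7540 m.
d_HCl = 1.45 − 0.7540 = 0.6960 m.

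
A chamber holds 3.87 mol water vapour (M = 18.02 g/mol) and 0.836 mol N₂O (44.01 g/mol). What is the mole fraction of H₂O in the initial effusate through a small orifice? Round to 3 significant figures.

0.879

Each component's effusion rate ∝ (its partial pressure)·(1/√M) ∝ n_i/√M_i.
Mole fraction of H₂O in the effusate = (n_H₂O/√M_H₂O) / (n_H₂O/√M_H₂O + n_N₂O/√M_N₂O)
= (3.87/√18.02) / (3.87/√18.02 + 0.836/√44.01) = 0.9117/(0.9117 + 0.1260) = 0.879.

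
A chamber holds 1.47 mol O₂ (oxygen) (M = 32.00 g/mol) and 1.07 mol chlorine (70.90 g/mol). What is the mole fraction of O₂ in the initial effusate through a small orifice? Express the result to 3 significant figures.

The effusion rate of species i is ∝ p_i/√M_i ∝ n_i/√M_i.
Mole fraction of O₂ in the effusate = (n_O₂/√M_O₂) / (n_O₂/√M_O₂ + n_Cl₂/√M_Cl₂)
= (1.47/√32.00) / (1.47/√32.00 + 1.07/√70.90) = 0.2599/(0.2599 + 0.1271) = 0.672.

0.672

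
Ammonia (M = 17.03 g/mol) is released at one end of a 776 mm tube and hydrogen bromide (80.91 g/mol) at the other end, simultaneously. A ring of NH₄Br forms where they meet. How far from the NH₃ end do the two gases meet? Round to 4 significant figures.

Distances travelled in equal time are proportional to diffusion rates, so d_NH₃/d_HBr = √(M_HBr/M_NH₃) = √(80.91/17.03) = 2.180.
With d_NH₃ + d_HBr = 776 mm, d_HBr = 776/(1 + 2.180) = 244.0 mm.
d_NH₃ = 776 − 244.0 = 532.0 mm.

532.0 mm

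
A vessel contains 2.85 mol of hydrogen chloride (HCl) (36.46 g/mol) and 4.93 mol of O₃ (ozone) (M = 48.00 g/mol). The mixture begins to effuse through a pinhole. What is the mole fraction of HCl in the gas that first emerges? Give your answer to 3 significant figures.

Effusion rate of each component ∝ n_i/√M_i (partial pressure × 1/√M).
So x_HCl in the escaping gas = (n_HCl/√M_HCl) / Σ(n_i/√M_i)
= (2.85/√36.46) / (2.85/√36.46 + 4.93/√48.00) = 0.4720/(0.4720 + 0.7116) = 0.399.

0.399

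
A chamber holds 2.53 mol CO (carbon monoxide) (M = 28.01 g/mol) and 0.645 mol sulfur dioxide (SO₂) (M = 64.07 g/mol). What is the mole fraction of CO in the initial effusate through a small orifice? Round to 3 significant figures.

0.856

Rate_i ∝ x_i/√M_i (Graham's law weighted by mole fraction), so the effusate composition follows n_i/√M_i.
So x_CO in the escaping gas = (n_CO/√M_CO) / Σ(n_i/√M_i)
= (2.53/√28.01) / (2.53/√28.01 + 0.645/√64.07) = 0.4780/(0.4780 + 0.08058) = 0.856.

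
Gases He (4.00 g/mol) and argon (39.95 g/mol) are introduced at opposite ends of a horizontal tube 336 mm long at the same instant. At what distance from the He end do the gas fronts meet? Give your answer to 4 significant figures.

255.2 mm

Graham's law gives d_He/d_Ar = rate_He/rate_Ar = √(M_Ar/M_He) = √(39.95/4.00) = 3.160.
With d_He + d_Ar = 336 mm, d_Ar = 336/(1 + 3.160) = 80.76 mm.
d_He = 336 − 80.76 = 255.2 mm.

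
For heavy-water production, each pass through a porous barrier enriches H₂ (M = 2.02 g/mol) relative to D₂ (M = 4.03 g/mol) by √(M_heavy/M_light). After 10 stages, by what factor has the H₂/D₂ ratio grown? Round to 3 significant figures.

After 10 stages the ratio has grown by (√(4.03/2.02))^10 = (4.03/2.02)^(10/2).
= 1.99505^5 = 31.6.

31.6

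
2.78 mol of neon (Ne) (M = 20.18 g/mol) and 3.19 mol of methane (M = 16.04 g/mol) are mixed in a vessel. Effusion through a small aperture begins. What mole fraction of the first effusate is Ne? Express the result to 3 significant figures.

0.437

Effusion rate of each component ∝ n_i/√M_i (partial pressure × 1/√M).
x_Ne(eff) = (n_Ne/√M_Ne) / (n_Ne/√M_Ne + n_CH₄/√M_CH₄)
= (2.78/√20.18) / (2.78/√20.18 + 3.19/√16.04) = 0.6188/(0.6188 + 0.7965) = 0.437.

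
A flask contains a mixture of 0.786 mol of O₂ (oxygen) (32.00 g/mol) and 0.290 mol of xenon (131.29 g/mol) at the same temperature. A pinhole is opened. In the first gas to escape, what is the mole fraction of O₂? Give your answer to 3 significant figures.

Effusion rate of each component ∝ n_i/√M_i (partial pressure × 1/√M).
x_O₂(eff) = (n_O₂/√M_O₂) / (n_O₂/√M_O₂ + n_Xe/√M_Xe)
= (0.786/√32.00) / (0.786/√32.00 + 0.290/√131.29) = 0.1389/(0.1389 + 0.02531) = 0.846.

0.846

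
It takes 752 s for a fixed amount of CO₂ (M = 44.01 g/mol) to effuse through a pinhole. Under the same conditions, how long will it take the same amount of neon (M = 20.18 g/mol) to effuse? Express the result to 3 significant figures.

509 s

Graham's law gives t_Ne/t_CO₂ = √(M_Ne/M_CO₂) = √(20.18/44.01) = √0.4585 = 0.6772.
So the time for Ne is 752 × 0.6772 = 509 s.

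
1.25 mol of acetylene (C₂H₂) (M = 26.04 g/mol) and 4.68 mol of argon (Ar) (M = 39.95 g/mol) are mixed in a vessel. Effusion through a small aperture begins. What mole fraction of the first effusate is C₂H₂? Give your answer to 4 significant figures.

0.2486

The effusion rate of species i is ∝ p_i/√M_i ∝ n_i/√M_i.
Mole fraction of C₂H₂ in the effusate = (n_C₂H₂/√M_C₂H₂) / (n_C₂H₂/√M_C₂H₂ + n_Ar/√M_Ar)
= (1.25/√26.04) / (1.25/√26.04 + 4.68/√39.95) = 0.2450/(0.2450 + 0.7404) = 0.2486.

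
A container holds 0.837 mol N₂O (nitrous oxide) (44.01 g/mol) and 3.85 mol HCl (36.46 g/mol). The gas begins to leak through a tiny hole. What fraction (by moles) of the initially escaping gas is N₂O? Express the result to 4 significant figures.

Effusion rate of each component ∝ n_i/√M_i (partial pressure × 1/√M).
So x_N₂O in the escaping gas = (n_N₂O/√M_N₂O) / Σ(n_i/√M_i)
= (0.837/√44.01) / (0.837/√44.01 + 3.85/√36.46) = 0.1262/(0.1262 + 0.6376) = 0.1652.

0.1652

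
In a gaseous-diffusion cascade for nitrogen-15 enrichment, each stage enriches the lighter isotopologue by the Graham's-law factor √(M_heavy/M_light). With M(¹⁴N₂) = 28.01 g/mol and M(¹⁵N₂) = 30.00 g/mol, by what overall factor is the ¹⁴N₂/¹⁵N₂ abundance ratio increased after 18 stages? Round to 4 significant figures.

After 18 stages the ratio has grown by (√(30.00/28.01))^18 = (30.00/28.01)^(18/2).
= 1.07105^9 = 1.855.

1.855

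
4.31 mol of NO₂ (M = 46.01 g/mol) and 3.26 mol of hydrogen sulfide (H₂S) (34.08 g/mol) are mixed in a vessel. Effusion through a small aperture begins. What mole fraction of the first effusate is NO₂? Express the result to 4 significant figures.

Effusion rate of each component ∝ n_i/√M_i (partial pressure × 1/√M).
So x_NO₂ in the escaping gas = (n_NO₂/√M_NO₂) / Σ(n_i/√M_i)
= (4.31/√46.01) / (4.31/√46.01 + 3.26/√34.08) = 0.6354/(0.6354 + 0.5584) = 0.5322.

0.5322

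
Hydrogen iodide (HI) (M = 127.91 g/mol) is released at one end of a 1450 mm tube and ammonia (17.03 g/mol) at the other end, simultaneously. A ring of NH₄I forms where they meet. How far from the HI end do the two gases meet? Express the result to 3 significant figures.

In equal time, each gas travels a distance ∝ its rate ∝ 1/√M, so d_HI/d_NH₃ = √(M_NH₃/M_HI) = √(17.03/127.91) = 0.3649.
With d_HI + d_NH₃ = 1450 mm, d_NH₃ = 1450/(1 + 0.3649) = 1062 mm.
d_HI = 1450 − 1062 = 388 mm.

388 mm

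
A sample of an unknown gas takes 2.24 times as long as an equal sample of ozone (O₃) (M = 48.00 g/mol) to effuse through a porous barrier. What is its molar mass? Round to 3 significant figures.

241 g/mol

Since effusion rate ∝ 1/√M, t_X/t_O₃ = √(M_X/M_O₃).
2.24 = √(M_X/48.00)
M_X = 48.00 × 2.24² = 48.00 × 5.018 = 241 g/mol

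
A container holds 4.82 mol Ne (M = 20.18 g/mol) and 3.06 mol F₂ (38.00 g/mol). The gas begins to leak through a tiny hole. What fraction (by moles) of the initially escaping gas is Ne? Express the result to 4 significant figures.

0.6837

The effusion rate of species i is ∝ p_i/√M_i ∝ n_i/√M_i.
x_Ne(eff) = (n_Ne/√M_Ne) / (n_Ne/√M_Ne + n_F₂/√M_F₂)
= (4.82/√20.18) / (4.82/√20.18 + 3.06/√38.00) = 1.073/(1.073 + 0.4964) = 0.6837.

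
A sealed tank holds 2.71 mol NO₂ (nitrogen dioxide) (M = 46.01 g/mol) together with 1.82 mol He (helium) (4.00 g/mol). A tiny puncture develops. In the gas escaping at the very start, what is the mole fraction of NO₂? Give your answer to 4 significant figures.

The effusion rate of species i is ∝ p_i/√M_i ∝ n_i/√M_i.
So x_NO₂ in the escaping gas = (n_NO₂/√M_NO₂) / Σ(n_i/√M_i)
= (2.71/√46.01) / (2.71/√46.01 + 1.82/√4.00) = 0.3995/(0.3995 + 0.9100) = 0.3051.

0.3051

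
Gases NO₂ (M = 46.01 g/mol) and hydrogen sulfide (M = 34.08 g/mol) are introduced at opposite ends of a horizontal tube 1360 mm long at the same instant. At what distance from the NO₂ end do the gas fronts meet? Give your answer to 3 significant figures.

629 mm

Graham's law gives d_NO₂/d_H₂S = rate_NO₂/rate_H₂S = √(M_H₂S/M_NO₂) = √(34.08/46.01) = 0.8606.
With d_NO₂ + d_H₂S = 1360 mm, d_H₂S = 1360/(1 + 0.8606) = 730.9 mm.
d_NO₂ = 1360 − 730.9 = 629 mm.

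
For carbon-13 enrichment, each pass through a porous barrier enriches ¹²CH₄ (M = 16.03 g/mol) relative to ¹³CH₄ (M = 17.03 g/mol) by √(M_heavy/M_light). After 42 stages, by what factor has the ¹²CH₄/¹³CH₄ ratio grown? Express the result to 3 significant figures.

3.56

Overall factor = α^42 with α = √(17.03/16.03), i.e. (17.03/16.03)^(42/2).
= 1.06238^21 = 3.56.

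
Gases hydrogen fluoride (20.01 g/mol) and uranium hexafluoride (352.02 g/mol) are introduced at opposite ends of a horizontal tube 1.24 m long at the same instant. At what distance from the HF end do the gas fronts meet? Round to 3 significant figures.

1.00 m

Graham's law gives d_HF/d_UF₆ = rate_HF/rate_UF₆ = √(M_UF₆/M_HF) = √(352.02/20.01) = 4.194.
With d_HF + d_UF₆ = 1.24 m, d_UF₆ = 1.24/(1 + 4.194) = 0.2387 m.
d_HF = 1.24 − 0.2387 = 1.00 m.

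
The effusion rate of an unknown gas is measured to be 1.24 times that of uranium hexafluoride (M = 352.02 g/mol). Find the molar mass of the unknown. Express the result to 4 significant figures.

228.9 g/mol

From Graham's law, rate_X/rate_UF₆ = √(M_UF₆/M_X).
1.24 = √(352.02/M_X)
M_X = 352.02 / 1.24² = 352.02 / 1.538 = 228.9 g/mol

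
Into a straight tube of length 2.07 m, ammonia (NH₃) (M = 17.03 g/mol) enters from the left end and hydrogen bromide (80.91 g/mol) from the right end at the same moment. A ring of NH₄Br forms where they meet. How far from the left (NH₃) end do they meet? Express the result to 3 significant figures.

In equal time, each gas travels a distance ∝ its rate ∝ 1/√M, so d_NH₃/d_HBr = √(M_HBr/M_NH₃) = √(80.91/17.03) = 2.180.
With d_NH₃ + d_HBr = 2.07 m, d_HBr = 2.07/(1 + 2.180) = 0.6510 m.
d_NH₃ = 2.07 − 0.6510 = 1.42 m.

1.42 m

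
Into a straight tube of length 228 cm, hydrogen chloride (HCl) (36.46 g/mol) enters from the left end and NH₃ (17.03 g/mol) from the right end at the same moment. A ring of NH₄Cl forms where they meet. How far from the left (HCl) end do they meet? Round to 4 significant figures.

Graham's law gives d_HCl/d_NH₃ = rate_HCl/rate_NH₃ = √(M_NH₃/M_HCl) = √(17.03/36.46) = 0.6834.
With d_HCl + d_NH₃ = 228 cm, d_NH₃ = 228/(1 + 0.6834) = 135.4 cm.
d_HCl = 228 − 135.4 = 92.56 cm.

92.56 cm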